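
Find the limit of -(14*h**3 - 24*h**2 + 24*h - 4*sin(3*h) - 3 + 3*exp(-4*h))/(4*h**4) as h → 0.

Substitution gives 0/0 (the numerator vanishes to order 4).
Expand each term to order h^4: the coefficient of h^4 in -4·sin(3h) is 0 and in 3·e^(-4h) is 32.
Lower-order terms cancel with the polynomial part, so the numerator is (32)·h^4 + o(h^4), and the limit is (32)/(-4) = -8.

-8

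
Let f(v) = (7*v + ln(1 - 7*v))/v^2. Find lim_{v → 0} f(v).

Direct substitution gives 0/0.
Apply L'Hôpital: lim (7 - 7/(1 - 7*v))/(2*v), still 0/0.
After 2 applications of L'Hôpital's rule the quotient is (-49/(1 - 7*v)^2)/(2); substituting v = 0 gives -49/2.

-49/2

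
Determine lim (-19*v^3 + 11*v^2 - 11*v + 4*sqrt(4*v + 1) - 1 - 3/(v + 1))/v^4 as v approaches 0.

-43

Substitution gives 0/0 (the numerator vanishes to order 4).
Expand each term to order v^4: the coefficient of v^4 in 4·√(1 + 4v) is -40 and in -3·1/(1 + v) is -3.
Lower-order terms cancel with the polynomial part, so the numerator is (-43)·v^4 + o(v^4), and the limit is (-43)/(1) = -43.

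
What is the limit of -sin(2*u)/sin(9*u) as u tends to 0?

Substitution gives 0/0.
Divide numerator and denominator by u: sin(2u)/u → 2 and sin(9u)/u → 9, so the limit is -1·2/9 = -2/9.

-2/9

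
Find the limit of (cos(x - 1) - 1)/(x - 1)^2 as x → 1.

Direct substitution gives 0/0.
Apply L'Hôpital: lim (-sin(x - 1))/(2*x - 2), still 0/0.
After 2 applications of L'Hôpital's rule the quotient is (-cos(x - 1))/(2); substituting x = 1 gives -1/2.

-1/2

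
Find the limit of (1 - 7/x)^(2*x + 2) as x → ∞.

The base → 1 and the exponent → ∞: a 1^∞ form.
Take logarithms: (2x + 2)·ln(1 - 7/x). Since ln(1+u) ~ u for small u, this behaves like (2x)·(-7/x) → -14.
So the limit is e^(-14).

e^(-14)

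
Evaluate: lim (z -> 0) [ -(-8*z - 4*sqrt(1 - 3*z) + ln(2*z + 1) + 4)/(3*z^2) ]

-5/6

Substitution gives 0/0 (the numerator vanishes to order 2).
Expand each term to order z^2: the coefficient of z^2 in ln(1 + 2z) is -2 and in -4·√(1 - 3z) is 9/2.
Lower-order terms cancel with the polynomial part, so the numerator is (5/2)·z^2 + o(z^2), and the limit is (5/2)/(-3) = -5/6.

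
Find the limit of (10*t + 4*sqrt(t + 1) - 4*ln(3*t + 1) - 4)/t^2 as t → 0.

Substitution gives 0/0; apply L'Hôpital's rule 2 times.
After differentiating numerator and denominator 2 times the quotient is (36/(3*t + 1)^2 - 1/(t + 1)^(3/2))/(2); at t = 0 this is 35/2.

35/2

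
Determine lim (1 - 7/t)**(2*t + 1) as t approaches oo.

e^(-14)

The base → 1 and the exponent → ∞: a 1^∞ form.
Take logarithms: (2t + 1)·ln(1 - 7/t). Since ln(1+u) ~ u for small u, this behaves like (2t)·(-7/t) → -14.
So the limit is e^(-14).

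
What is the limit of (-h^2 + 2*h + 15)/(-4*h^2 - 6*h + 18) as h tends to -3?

Since h = -3 makes numerator and denominator zero, (h + 3) divides both.
Cancelling it gives (5 - h)/(6 - 4*h); now plug in h = -3 to get 4/9.

4/9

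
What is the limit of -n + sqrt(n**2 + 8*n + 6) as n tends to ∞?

An ∞ − ∞ form. Rationalising with the conjugate, the difference becomes (8n + 6) / (√(n^2 + 8*n + 6) + n).
For large n the denominator behaves like 2·n, so the quotient tends to 8/2 = 4.

4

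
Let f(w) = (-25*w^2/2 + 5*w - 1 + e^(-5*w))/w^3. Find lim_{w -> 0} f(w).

-125/6

Direct substitution gives 0/0.
Apply L'Hôpital: lim (-25*w + 5 - 5*e^(-5*w))/(3*w^2), still 0/0.
Apply L'Hôpital: lim (-25 + 25*e^(-5*w))/(6*w), still 0/0.
After 3 applications of L'Hôpital's rule the quotient is (-125*e^(-5*w))/(6); substituting w = 0 gives -125/6.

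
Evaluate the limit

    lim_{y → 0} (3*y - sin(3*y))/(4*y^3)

9/8

Direct substitution gives 0/0.
Apply L'Hôpital: lim (3 - 3*cos(3*y))/(12*y^2), still 0/0.
Apply L'Hôpital: lim (9*sin(3*y))/(24*y), still 0/0.
After 3 applications of L'Hôpital's rule the quotient is (27*cos(3*y))/(24); substituting y = 0 gives 9/8.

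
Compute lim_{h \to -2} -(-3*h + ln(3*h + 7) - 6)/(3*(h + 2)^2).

3/2

Direct substitution gives 0/0.
Apply L'Hôpital: lim (-3 + 3/(3*h + 7))/(-6*h - 12), still 0/0.
After 2 applications of L'Hôpital's rule the quotient is (-9/(3*h + 7)^2)/(-6); substituting h = -2 gives 3/2.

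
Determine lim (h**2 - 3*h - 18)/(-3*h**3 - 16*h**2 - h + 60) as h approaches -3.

-9/14

Since h = -3 makes numerator and denominator zero, (h + 3) divides both.
Cancelling it gives (h - 6)/(-3*h^2 - 7*h + 20); now plug in h = -3 to get -9/14.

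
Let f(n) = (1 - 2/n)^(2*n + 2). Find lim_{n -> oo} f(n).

Write it as [(1 - 2/n)^n]^(2) · (1 - 2/n)^(2). The bracketed term tends to e^(-2) and the second factor to 1, so the limit is e^(-4).

e^(-4)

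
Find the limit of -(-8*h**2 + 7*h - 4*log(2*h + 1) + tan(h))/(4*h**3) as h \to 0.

31/12

Substitution gives 0/0 (the numerator vanishes to order 3).
Expand each term to order h^3: the coefficient of h^3 in tan(h) is 1/3 and in -4·ln(1 + 2h) is -32/3.
Lower-order terms cancel with the polynomial part, so the numerator is (-31/3)·h^3 + o(h^3), and the limit is (-31/3)/(-4) = 31/12.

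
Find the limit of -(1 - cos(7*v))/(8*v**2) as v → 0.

Substitution gives 0/0.
Use (1 − cos u)/u² → 1/2 with u = 7v: the limit is 7²/(2·(-8)) = -49/16.

-49/16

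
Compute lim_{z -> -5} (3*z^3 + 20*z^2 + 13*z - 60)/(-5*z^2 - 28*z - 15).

Direct substitution gives 0/0, so factor. Both numerator and denominator have (z + 5) as a factor.
After cancelling, the expression reduces to (3*z^2 + 5*z - 12)/(-5*z - 3).
Substituting z = -5 gives 19/11.

19/11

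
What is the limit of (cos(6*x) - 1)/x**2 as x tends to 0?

-18

Direct substitution gives 0/0.
Apply L'Hôpital: lim (-6*sin(6*x))/(2*x), still 0/0.
After 2 applications of L'Hôpital's rule the quotient is (-36*cos(6*x))/(2); substituting x = 0 gives -18.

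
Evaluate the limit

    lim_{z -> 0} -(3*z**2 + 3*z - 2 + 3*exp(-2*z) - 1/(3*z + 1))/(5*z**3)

Substitution gives 0/0; apply L'Hôpital's rule 3 times.
After differentiating numerator and denominator 3 times the quotient is (-24*e^(-2*z) + 162/(3*z + 1)^4)/(-30); at z = 0 this is -23/5.

-23/5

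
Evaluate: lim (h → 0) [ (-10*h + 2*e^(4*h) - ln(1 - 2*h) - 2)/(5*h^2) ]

18/5

Substitution gives 0/0 (the numerator vanishes to order 2).
Expand each term to order h^2: the coefficient of h^2 in 2·e^(4h) is 16 and in −ln(1 - 2h) is 2.
Lower-order terms cancel with the polynomial part, so the numerator is (18)·h^2 + o(h^2), and the limit is (18)/(5) = 18/5.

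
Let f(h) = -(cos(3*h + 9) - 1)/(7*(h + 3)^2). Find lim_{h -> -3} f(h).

9/14

Direct substitution gives 0/0.
Apply L'Hôpital: lim (-3*sin(3*h + 9))/(-14*h - 42), still 0/0.
After 2 applications of L'Hôpital's rule the quotient is (-9*cos(3*h + 9))/(-14); substituting h = -3 gives 9/14.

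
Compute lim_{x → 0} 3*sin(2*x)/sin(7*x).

Substitution gives 0/0.
Divide numerator and denominator by x: sin(2x)/x → 2 and sin(7x)/x → 7, so the limit is 3·2/7 = 6/7.

6/7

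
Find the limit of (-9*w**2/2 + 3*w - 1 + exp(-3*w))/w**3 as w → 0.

-9/2

Direct substitution gives 0/0.
Apply L'Hôpital: lim (-9*w + 3 - 3*e^(-3*w))/(3*w^2), still 0/0.
Apply L'Hôpital: lim (-9 + 9*e^(-3*w))/(6*w), still 0/0.
After 3 applications of L'Hôpital's rule the quotient is (-27*e^(-3*w))/(6); substituting w = 0 gives -9/2.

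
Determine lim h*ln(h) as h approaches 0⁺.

0

This is a 0·(−∞) form. Rewrite as 1·ln(h) / h^(−1) and apply L'Hôpital:
the derivative quotient is 1·(1/h) / (−1·h^(−2)) = (-1/1)·h^1 → 0.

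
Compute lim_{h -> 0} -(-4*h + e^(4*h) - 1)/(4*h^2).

Direct substitution gives 0/0.
Apply L'Hôpital: lim (4*e^(4*h) - 4)/(-8*h), still 0/0.
After 2 applications of L'Hôpital's rule the quotient is (16*e^(4*h))/(-8); substituting h = 0 gives -2.

-2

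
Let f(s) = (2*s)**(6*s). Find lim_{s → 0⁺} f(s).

1

Base → 0⁺ and exponent → 0⁺: a 0^0 form.
Take logs: 6s·ln(2s). This is 0·(−∞); rewriting as ln(2s)/(1/(6s)) and applying L'Hôpital gives 0.
Hence the limit is e^0 = 1.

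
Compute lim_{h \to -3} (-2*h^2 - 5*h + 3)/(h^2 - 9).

Direct substitution gives 0/0, so factor. Both numerator and denominator have (h + 3) as a factor.
After cancelling, the expression reduces to (1 - 2*h)/(h - 3).
Substituting h = -3 gives -7/6.

-7/6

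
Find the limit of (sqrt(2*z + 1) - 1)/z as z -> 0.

Substitution gives 0/0. Multiply numerator and denominator by the conjugate √(1 + 2z) + √1.
The numerator becomes (1 + 2z) − 1 = 2z, so the expression simplifies to 2/(√(1 + 2z) + √1).
Letting z → 0 gives 2/(2√1) = 1.

1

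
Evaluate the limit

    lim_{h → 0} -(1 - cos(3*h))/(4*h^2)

Substitution gives 0/0.
Use (1 − cos u)/u² → 1/2 with u = 3h: the limit is 3²/(2·(-4)) = -9/8.

-9/8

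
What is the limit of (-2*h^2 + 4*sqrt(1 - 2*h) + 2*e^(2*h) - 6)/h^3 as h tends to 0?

2/3

Substitution gives 0/0 (the numerator vanishes to order 3).
Expand each term to order h^3: the coefficient of h^3 in 4·√(1 - 2h) is -2 and in 2·e^(2h) is 8/3.
Lower-order terms cancel with the polynomial part, so the numerator is (2/3)·h^3 + o(h^3), and the limit is (2/3)/(1) = 2/3.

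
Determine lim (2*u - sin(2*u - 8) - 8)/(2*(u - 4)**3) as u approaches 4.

Direct substitution gives 0/0.
Apply L'Hôpital: lim (2 - 2*cos(2*u - 8))/(6*(u - 4)^2), still 0/0.
Apply L'Hôpital: lim (4*sin(2*u - 8))/(12*u - 48), still 0/0.
After 3 applications of L'Hôpital's rule the quotient is (8*cos(2*u - 8))/(12); substituting u = 4 gives 2/3.

2/3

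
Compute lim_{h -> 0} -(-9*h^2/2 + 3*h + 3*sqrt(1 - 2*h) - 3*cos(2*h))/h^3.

3/2

Substitution gives 0/0 (the numerator vanishes to order 3).
Expand each term to order h^3: the coefficient of h^3 in 3·√(1 - 2h) is -3/2 and in -3·cos(2h) is 0.
Lower-order terms cancel with the polynomial part, so the numerator is (-3/2)·h^3 + o(h^3), and the limit is (-3/2)/(-1) = 3/2.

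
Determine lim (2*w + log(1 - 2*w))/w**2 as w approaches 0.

-2

Direct substitution gives 0/0.
Apply L'Hôpital: lim (2 - 2/(1 - 2*w))/(2*w), still 0/0.
After 2 applications of L'Hôpital's rule the quotient is (-4/(1 - 2*w)^2)/(2); substituting w = 0 gives -2.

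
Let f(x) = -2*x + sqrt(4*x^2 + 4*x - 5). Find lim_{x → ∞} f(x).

1

This has the form ∞ − ∞. Multiply and divide by the conjugate √(4*x^2 + 4*x - 5) + 2x.
That gives (4x - 5) / (√(4*x^2 + 4*x - 5) + 2x).
Divide numerator and denominator by x: the limit is 4/(2·2) = 1.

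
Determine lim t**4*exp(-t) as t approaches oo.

Write as t^4/e^{1t}, an ∞/∞ form.
Exponential growth dominates any polynomial, so repeated L'Hôpital (or the standard result) gives 0.

0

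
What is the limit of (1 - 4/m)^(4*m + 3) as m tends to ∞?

Write it as [(1 - 4/m)^m]^(4) · (1 - 4/m)^(3). The bracketed term tends to e^(-4) and the second factor to 1, so the limit is e^(-16).

e^(-16)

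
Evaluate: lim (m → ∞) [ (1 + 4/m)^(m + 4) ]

e^(4)

Write it as [(1 + 4/m)^m]^(1) · (1 + 4/m)^(4). The bracketed term tends to e^(4) and the second factor to 1, so the limit is e^(4).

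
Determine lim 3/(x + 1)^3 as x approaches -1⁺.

∞

As x → -1⁺, (x + 1) → 0⁺, so (x + 1)^3 → 0⁺ and 3/(x + 1)^3 → ∞.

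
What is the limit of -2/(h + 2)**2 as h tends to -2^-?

As h → -2⁻, (h + 2) → 0⁻, so (h + 2)^2 → 0⁺ and -2/(h + 2)^2 → -∞.

-∞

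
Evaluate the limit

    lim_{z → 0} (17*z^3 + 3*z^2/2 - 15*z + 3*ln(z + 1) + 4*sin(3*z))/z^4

-3/4

Substitution gives 0/0 (the numerator vanishes to order 4).
Expand each term to order z^4: the coefficient of z^4 in 4·sin(3z) is 0 and in 3·ln(1 + z) is -3/4.
Lower-order terms cancel with the polynomial part, so the numerator is (-3/4)·z^4 + o(z^4), and the limit is (-3/4)/(1) = -3/4.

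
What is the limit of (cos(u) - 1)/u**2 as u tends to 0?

Direct substitution gives 0/0.
Apply L'Hôpital: lim (-sin(u))/(2*u), still 0/0.
After 2 applications of L'Hôpital's rule the quotient is (-cos(u))/(2); substituting u = 0 gives -1/2.

-1/2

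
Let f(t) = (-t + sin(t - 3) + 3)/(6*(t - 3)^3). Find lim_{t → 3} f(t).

Direct substitution gives 0/0.
Apply L'Hôpital: lim (cos(t - 3) - 1)/(18*(t - 3)^2), still 0/0.
Apply L'Hôpital: lim (-sin(t - 3))/(36*t - 108), still 0/0.
After 3 applications of L'Hôpital's rule the quotient is (-cos(t - 3))/(36); substituting t = 3 gives -1/36.

-1/36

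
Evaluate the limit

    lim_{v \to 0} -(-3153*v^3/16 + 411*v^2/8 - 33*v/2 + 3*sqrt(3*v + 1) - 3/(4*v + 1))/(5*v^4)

99519/640

Substitution gives 0/0 (the numerator vanishes to order 4).
Expand each term to order v^4: the coefficient of v^4 in -3·1/(1 + 4v) is -768 and in 3·√(1 + 3v) is -1215/128.
Lower-order terms cancel with the polynomial part, so the numerator is (-99519/128)·v^4 + o(v^4), and the limit is (-99519/128)/(-5) = 99519/640.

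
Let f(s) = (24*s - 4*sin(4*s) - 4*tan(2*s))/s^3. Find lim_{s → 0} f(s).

Substitution gives 0/0; apply L'Hôpital's rule 3 times.
After differentiating numerator and denominator 3 times the quotient is (256*cos(4*s) - 192*tan(2*s)^4 - 256*tan(2*s)^2 - 64)/(6); at s = 0 this is 32.

32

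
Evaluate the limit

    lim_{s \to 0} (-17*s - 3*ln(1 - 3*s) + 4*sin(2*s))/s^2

27/2

Substitution gives 0/0 (the numerator vanishes to order 2).
Expand each term to order s^2: the coefficient of s^2 in -3·ln(1 - 3s) is 27/2 and in 4·sin(2s) is 0.
Lower-order terms cancel with the polynomial part, so the numerator is (27/2)·s^2 + o(s^2), and the limit is (27/2)/(1) = 27/2.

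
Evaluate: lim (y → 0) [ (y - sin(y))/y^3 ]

Direct substitution gives 0/0.
Apply L'Hôpital: lim (1 - cos(y))/(3*y^2), still 0/0.
Apply L'Hôpital: lim (sin(y))/(6*y), still 0/0.
After 3 applications of L'Hôpital's rule the quotient is (cos(y))/(6); substituting y = 0 gives 1/6.

1/6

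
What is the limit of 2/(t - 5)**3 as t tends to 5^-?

-∞

As t → 5⁻, (t - 5) → 0⁻, so (t - 5)^3 → 0⁻ and 2/(t - 5)^3 → -∞.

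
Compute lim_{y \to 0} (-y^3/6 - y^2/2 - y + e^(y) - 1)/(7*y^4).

Direct substitution gives 0/0.
Apply L'Hôpital: lim (-y^2/2 - y + e^(y) - 1)/(28*y^3), still 0/0.
Apply L'Hôpital: lim (-y + e^(y) - 1)/(84*y^2), still 0/0.
Apply L'Hôpital: lim (e^(y) - 1)/(168*y), still 0/0.
After 4 applications of L'Hôpital's rule the quotient is (e^(y))/(168); substituting y = 0 gives 1/168.

1/168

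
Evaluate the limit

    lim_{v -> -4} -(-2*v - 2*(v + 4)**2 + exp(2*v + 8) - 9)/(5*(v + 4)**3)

Direct substitution gives 0/0.
Apply L'Hôpital: lim (-4*v + 2*e^(2*v + 8) - 18)/(-15*(v + 4)^2), still 0/0.
Apply L'Hôpital: lim (4*e^(2*v + 8) - 4)/(-30*v - 120), still 0/0.
After 3 applications of L'Hôpital's rule the quotient is (8*e^(2*v + 8))/(-30); substituting v = -4 gives -4/15.

-4/15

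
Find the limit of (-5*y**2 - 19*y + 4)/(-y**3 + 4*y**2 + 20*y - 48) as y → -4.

Since y = -4 makes numerator and denominator zero, (y + 4) divides both.
Cancelling it gives (1 - 5*y)/(-y^2 + 8*y - 12); now plug in y = -4 to get -7/20.

-7/20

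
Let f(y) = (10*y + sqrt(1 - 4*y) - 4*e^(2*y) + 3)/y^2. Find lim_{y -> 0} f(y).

Substitution gives 0/0 (the numerator vanishes to order 2).
Expand each term to order y^2: the coefficient of y^2 in √(1 - 4y) is -2 and in -4·e^(2y) is -8.
Lower-order terms cancel with the polynomial part, so the numerator is (-10)·y^2 + o(y^2), and the limit is (-10)/(1) = -10.

-10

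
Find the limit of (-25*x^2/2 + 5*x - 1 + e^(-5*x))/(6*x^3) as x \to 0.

Direct substitution gives 0/0.
Apply L'Hôpital: lim (-25*x + 5 - 5*e^(-5*x))/(18*x^2), still 0/0.
Apply L'Hôpital: lim (-25 + 25*e^(-5*x))/(36*x), still 0/0.
After 3 applications of L'Hôpital's rule the quotient is (-125*e^(-5*x))/(36); substituting x = 0 gives -125/36.

-125/36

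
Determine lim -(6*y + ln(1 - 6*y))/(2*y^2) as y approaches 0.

Direct substitution gives 0/0.
Apply L'Hôpital: lim (6 - 6/(1 - 6*y))/(-4*y), still 0/0.
After 2 applications of L'Hôpital's rule the quotient is (-36/(1 - 6*y)^2)/(-4); substituting y = 0 gives 9.

9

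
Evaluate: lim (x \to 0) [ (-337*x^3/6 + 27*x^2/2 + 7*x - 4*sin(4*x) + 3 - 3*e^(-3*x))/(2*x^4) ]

-81/16

Substitution gives 0/0; apply L'Hôpital's rule 4 times.
After differentiating numerator and denominator 4 times the quotient is (-1024*sin(4*x) - 243*e^(-3*x))/(48); at x = 0 this is -81/16.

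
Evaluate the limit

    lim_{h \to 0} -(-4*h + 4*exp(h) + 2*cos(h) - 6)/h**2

Substitution gives 0/0; apply L'Hôpital's rule 2 times.
After differentiating numerator and denominator 2 times the quotient is (4*e^(h) - 2*cos(h))/(-2); at h = 0 this is -1.

-1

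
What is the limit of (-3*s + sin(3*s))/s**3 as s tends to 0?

Direct substitution gives 0/0.
Apply L'Hôpital: lim (3*cos(3*s) - 3)/(3*s^2), still 0/0.
Apply L'Hôpital: lim (-9*sin(3*s))/(6*s), still 0/0.
After 3 applications of L'Hôpital's rule the quotient is (-27*cos(3*s))/(6); substituting s = 0 gives -9/2.

-9/2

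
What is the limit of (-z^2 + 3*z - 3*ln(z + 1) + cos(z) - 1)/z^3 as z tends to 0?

Substitution gives 0/0 (the numerator vanishes to order 3).
Expand each term to order z^3: the coefficient of z^3 in -3·ln(1 + z) is -1 and in cos(z) is 0.
Lower-order terms cancel with the polynomial part, so the numerator is (-1)·z^3 + o(z^3), and the limit is (-1)/(1) = -1.

-1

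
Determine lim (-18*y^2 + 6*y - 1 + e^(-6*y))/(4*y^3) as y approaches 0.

Direct substitution gives 0/0.
Apply L'Hôpital: lim (-36*y + 6 - 6*e^(-6*y))/(12*y^2), still 0/0.
Apply L'Hôpital: lim (-36 + 36*e^(-6*y))/(24*y), still 0/0.
After 3 applications of L'Hôpital's rule the quotient is (-216*e^(-6*y))/(24); substituting y = 0 gives -9.

-9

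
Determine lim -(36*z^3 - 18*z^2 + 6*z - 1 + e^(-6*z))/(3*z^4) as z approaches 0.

Direct substitution gives 0/0.
Apply L'Hôpital: lim (108*z^2 - 36*z + 6 - 6*e^(-6*z))/(-12*z^3), still 0/0.
Apply L'Hôpital: lim (216*z - 36 + 36*e^(-6*z))/(-36*z^2), still 0/0.
Apply L'Hôpital: lim (216 - 216*e^(-6*z))/(-72*z), still 0/0.
After 4 applications of L'Hôpital's rule the quotient is (1296*e^(-6*z))/(-72); substituting z = 0 gives -18.

-18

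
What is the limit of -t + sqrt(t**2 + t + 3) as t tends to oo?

This has the form ∞ − ∞. Multiply and divide by the conjugate √(t^2 + t + 3) + t.
That gives (t + 3) / (√(t^2 + t + 3) + t).
Divide numerator and denominator by t: the limit is 1/(2·1) = 1/2.

1/2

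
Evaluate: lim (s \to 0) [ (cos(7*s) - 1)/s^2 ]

Direct substitution gives 0/0.
Apply L'Hôpital: lim (-7*sin(7*s))/(2*s), still 0/0.
After 2 applications of L'Hôpital's rule the quotient is (-49*cos(7*s))/(2); substituting s = 0 gives -49/2.

-49/2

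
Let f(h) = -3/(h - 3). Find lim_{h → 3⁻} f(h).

As h → 3⁻, (h - 3) → 0⁻, so (h - 3)^1 → 0⁻ and -3/(h - 3)^1 → ∞.

∞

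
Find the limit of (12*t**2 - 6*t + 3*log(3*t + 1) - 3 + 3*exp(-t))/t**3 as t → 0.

Substitution gives 0/0; apply L'Hôpital's rule 3 times.
After differentiating numerator and denominator 3 times the quotient is (-3*e^(-t) + 162/(3*t + 1)^3)/(6); at t = 0 this is 53/2.

53/2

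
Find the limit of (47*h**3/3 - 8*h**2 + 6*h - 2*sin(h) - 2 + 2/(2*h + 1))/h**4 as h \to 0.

Substitution gives 0/0 (the numerator vanishes to order 4).
Expand each term to order h^4: the coefficient of h^4 in 2·1/(1 + 2h) is 32 and in -2·sin(h) is 0.
Lower-order terms cancel with the polynomial part, so the numerator is (32)·h^4 + o(h^4), and the limit is (32)/(1) = 32.

32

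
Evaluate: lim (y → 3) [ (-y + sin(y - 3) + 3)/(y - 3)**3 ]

-1/6

Direct substitution gives 0/0.
Apply L'Hôpital: lim (cos(y - 3) - 1)/(3*(y - 3)^2), still 0/0.
Apply L'Hôpital: lim (-sin(y - 3))/(6*y - 18), still 0/0.
After 3 applications of L'Hôpital's rule the quotient is (-cos(y - 3))/(6); substituting y = 3 gives -1/6.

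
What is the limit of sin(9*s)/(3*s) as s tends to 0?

Substitution gives 0/0.
Write it as (9/3)·sin(9s)/(9s); since sin(u)/u → 1, the limit is 3.

3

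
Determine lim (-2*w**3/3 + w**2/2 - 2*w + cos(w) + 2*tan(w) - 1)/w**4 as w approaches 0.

Substitution gives 0/0; apply L'Hôpital's rule 4 times.
After differentiating numerator and denominator 4 times the quotient is (cos(w) + 48*tan(w)^5 + 80*tan(w)^3 + 32*tan(w))/(24); at w = 0 this is 1/24.

1/24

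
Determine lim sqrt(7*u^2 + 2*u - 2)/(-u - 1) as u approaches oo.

For large |u|, √(7*u^2 + 2*u - 2) ≈ √7·|u| and the denominator ≈ -u.
Since u → +∞, |u| = u, giving √7/(-1) = -√(7).

-√(7)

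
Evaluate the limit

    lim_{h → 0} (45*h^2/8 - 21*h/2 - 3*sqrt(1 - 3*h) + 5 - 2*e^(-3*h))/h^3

225/16

Substitution gives 0/0; apply L'Hôpital's rule 3 times.
After differentiating numerator and denominator 3 times the quotient is (54*e^(-3*h) + 243/(8*(1 - 3*h)^(5/2)))/(6); at h = 0 this is 225/16.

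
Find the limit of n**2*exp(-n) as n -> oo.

Write as n^2/e^{1n}, an ∞/∞ form.
Exponential growth dominates any polynomial, so repeated L'Hôpital (or the standard result) gives 0.

0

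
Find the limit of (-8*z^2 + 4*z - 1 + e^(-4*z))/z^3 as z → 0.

Direct substitution gives 0/0.
Apply L'Hôpital: lim (-16*z + 4 - 4*e^(-4*z))/(3*z^2), still 0/0.
Apply L'Hôpital: lim (-16 + 16*e^(-4*z))/(6*z), still 0/0.
After 3 applications of L'Hôpital's rule the quotient is (-64*e^(-4*z))/(6); substituting z = 0 gives -32/3.

-32/3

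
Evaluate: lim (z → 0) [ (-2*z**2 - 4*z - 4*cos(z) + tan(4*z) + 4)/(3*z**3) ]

Substitution gives 0/0 (the numerator vanishes to order 3).
Expand each term to order z^3: the coefficient of z^3 in -4·cos(z) is 0 and in tan(4z) is 64/3.
Lower-order terms cancel with the polynomial part, so the numerator is (64/3)·z^3 + o(z^3), and the limit is (64/3)/(3) = 64/9.

64/9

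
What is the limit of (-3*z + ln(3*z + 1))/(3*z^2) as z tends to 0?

Direct substitution gives 0/0.
Apply L'Hôpital: lim (-3 + 3/(3*z + 1))/(6*z), still 0/0.
After 2 applications of L'Hôpital's rule the quotient is (-9/(3*z + 1)^2)/(6); substituting z = 0 gives -3/2.

-3/2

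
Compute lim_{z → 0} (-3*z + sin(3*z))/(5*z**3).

Direct substitution gives 0/0.
Apply L'Hôpital: lim (3*cos(3*z) - 3)/(15*z^2), still 0/0.
Apply L'Hôpital: lim (-9*sin(3*z))/(30*z), still 0/0.
After 3 applications of L'Hôpital's rule the quotient is (-27*cos(3*z))/(30); substituting z = 0 gives -9/10.

-9/10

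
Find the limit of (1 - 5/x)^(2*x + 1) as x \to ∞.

Let L be the limit and take ln: ln L = lim (2x + 1)·ln(1 - 5/x) = lim (2x + 1)·(-5/x + O(1/x²)) = -10.
Hence L = e^(-10).

e^(-10)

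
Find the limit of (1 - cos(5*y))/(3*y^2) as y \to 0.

Substitution gives 0/0.
Use (1 − cos u)/u² → 1/2 with u = 5y: the limit is 5²/(2·3) = 25/6.

25/6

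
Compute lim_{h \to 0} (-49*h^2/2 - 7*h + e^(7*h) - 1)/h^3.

343/6

Direct substitution gives 0/0.
Apply L'Hôpital: lim (-49*h + 7*e^(7*h) - 7)/(3*h^2), still 0/0.
Apply L'Hôpital: lim (49*e^(7*h) - 49)/(6*h), still 0/0.
After 3 applications of L'Hôpital's rule the quotient is (343*e^(7*h))/(6); substituting h = 0 gives 343/6.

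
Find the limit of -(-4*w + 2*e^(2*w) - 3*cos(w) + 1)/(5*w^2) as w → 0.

-11/10

Substitution gives 0/0 (the numerator vanishes to order 2).
Expand each term to order w^2: the coefficient of w^2 in 2·e^(2w) is 4 and in -3·cos(w) is 3/2.
Lower-order terms cancel with the polynomial part, so the numerator is (11/2)·w^2 + o(w^2), and the limit is (11/2)/(-5) = -11/10.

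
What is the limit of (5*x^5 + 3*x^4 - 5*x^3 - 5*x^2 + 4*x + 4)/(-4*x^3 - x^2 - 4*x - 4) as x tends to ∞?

The numerator has higher degree (5 > 3); the quotient behaves like (5/(-4))·x^2 for large |x|.
As x → +∞ this diverges to -∞.

-∞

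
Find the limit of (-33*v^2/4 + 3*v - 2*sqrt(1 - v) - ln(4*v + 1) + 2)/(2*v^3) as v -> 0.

-509/48

Substitution gives 0/0; apply L'Hôpital's rule 3 times.
After differentiating numerator and denominator 3 times the quotient is (-128/(4*v + 1)^3 + 3/(4*(1 - v)^(5/2)))/(12); at v = 0 this is -509/48.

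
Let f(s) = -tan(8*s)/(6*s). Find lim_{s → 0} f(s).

-4/3

Substitution gives 0/0.
Since tan(u)/u → 1 as u → 0, tan(8s)/(8s) → 1 and the limit is 8/(-6) = -4/3.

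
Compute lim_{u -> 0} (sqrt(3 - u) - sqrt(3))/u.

-√(3)/6

Substitution gives 0/0. Multiply numerator and denominator by the conjugate √(3 - u) + √3.
The numerator becomes (3 - u) − 3 = -u, so the expression simplifies to -1/(√(3 - u) + √3).
Letting u → 0 gives -1/(2√3) = -√(3)/6.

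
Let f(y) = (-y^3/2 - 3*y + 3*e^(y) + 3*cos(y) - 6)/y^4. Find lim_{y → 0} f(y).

Substitution gives 0/0 (the numerator vanishes to order 4).
Expand each term to order y^4: the coefficient of y^4 in 3·e^(y) is 1/8 and in 3·cos(y) is 1/8.
Lower-order terms cancel with the polynomial part, so the numerator is (1/4)·y^4 + o(y^4), and the limit is (1/4)/(1) = 1/4.

1/4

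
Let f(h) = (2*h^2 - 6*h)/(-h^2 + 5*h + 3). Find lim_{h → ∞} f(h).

Numerator and denominator both have degree 2.
Dividing every term by h^2, all lower-order terms vanish and the limit is the ratio of leading coefficients, 2/(-1) = -2.

-2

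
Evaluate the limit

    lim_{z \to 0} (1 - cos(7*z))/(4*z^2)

Substitution gives 0/0.
Use (1 − cos u)/u² → 1/2 with u = 7z: the limit is 7²/(2·4) = 49/8.

49/8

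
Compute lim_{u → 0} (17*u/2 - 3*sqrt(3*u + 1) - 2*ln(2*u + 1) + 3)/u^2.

Substitution gives 0/0 (the numerator vanishes to order 2).
Expand each term to order u^2: the coefficient of u^2 in -2·ln(1 + 2u) is 4 and in -3·√(1 + 3u) is 27/8.
Lower-order terms cancel with the polynomial part, so the numerator is (59/8)·u^2 + o(u^2), and the limit is (59/8)/(1) = 59/8.

59/8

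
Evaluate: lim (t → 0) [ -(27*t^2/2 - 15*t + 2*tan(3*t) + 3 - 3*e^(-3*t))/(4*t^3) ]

-63/8

Substitution gives 0/0 (the numerator vanishes to order 3).
Expand each term to order t^3: the coefficient of t^3 in -3·e^(-3t) is 27/2 and in 2·tan(3t) is 18.
Lower-order terms cancel with the polynomial part, so the numerator is (63/2)·t^3 + o(t^3), and the limit is (63/2)/(-4) = -63/8.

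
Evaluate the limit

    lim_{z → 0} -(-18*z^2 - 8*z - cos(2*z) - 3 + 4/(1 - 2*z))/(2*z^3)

Substitution gives 0/0 (the numerator vanishes to order 3).
Expand each term to order z^3: the coefficient of z^3 in −cos(2z) is 0 and in 4·1/(1 - 2z) is 32.
Lower-order terms cancel with the polynomial part, so the numerator is (32)·z^3 + o(z^3), and the limit is (32)/(-2) = -16.

-16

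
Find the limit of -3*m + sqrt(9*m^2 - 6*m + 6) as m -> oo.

An ∞ − ∞ form. Rationalising with the conjugate, the difference becomes (-6m + 6) / (√(9*m^2 - 6*m + 6) + 3m).
For large m the denominator behaves like 2·3m, so the quotient tends to -6/6 = -1.

-1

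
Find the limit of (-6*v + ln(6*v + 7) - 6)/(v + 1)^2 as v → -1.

-18

Direct substitution gives 0/0.
Apply L'Hôpital: lim (-6 + 6/(6*v + 7))/(2*v + 2), still 0/0.
After 2 applications of L'Hôpital's rule the quotient is (-36/(6*v + 7)^2)/(2); substituting v = -1 gives -18.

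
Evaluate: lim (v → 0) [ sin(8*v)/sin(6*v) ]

Substitution gives 0/0.
Divide numerator and denominator by v: sin(8v)/v → 8 and sin(6v)/v → 6, so the limit is 1·8/6 = 4/3.

4/3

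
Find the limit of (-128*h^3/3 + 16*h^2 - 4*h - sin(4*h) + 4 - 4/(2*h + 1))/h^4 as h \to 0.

-64

Substitution gives 0/0; apply L'Hôpital's rule 4 times.
After differentiating numerator and denominator 4 times the quotient is (-256*sin(4*h) - 1536/(2*h + 1)^5)/(24); at h = 0 this is -64.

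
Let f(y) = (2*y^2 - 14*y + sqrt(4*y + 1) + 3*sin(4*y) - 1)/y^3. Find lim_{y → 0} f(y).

Substitution gives 0/0; apply L'Hôpital's rule 3 times.
After differentiating numerator and denominator 3 times the quotient is (-192*cos(4*y) + 24/(4*y + 1)^(5/2))/(6); at y = 0 this is -28.

-28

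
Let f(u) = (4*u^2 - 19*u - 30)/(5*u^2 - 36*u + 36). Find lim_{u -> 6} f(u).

29/24

At u = 6 both the top and bottom vanish — a removable singularity. Factoring out (u - 6) from each leaves (4*u + 5)/(5*u - 6), which at u = 6 equals 29/24.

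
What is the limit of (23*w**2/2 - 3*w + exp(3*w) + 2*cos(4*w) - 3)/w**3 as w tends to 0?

Substitution gives 0/0 (the numerator vanishes to order 3).
Expand each term to order w^3: the coefficient of w^3 in 2·cos(4w) is 0 and in e^(3w) is 9/2.
Lower-order terms cancel with the polynomial part, so the numerator is (9/2)·w^3 + o(w^3), and the limit is (9/2)/(1) = 9/2.

9/2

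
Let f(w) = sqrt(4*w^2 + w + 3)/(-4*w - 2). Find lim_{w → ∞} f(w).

-1/2

For large |w|, √(4*w^2 + w + 3) ≈ √4·|w| and the denominator ≈ -4w.
Since w → +∞, |w| = w, giving √4/(-4) = -1/2.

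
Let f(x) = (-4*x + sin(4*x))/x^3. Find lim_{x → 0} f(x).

-32/3

Direct substitution gives 0/0.
Apply L'Hôpital: lim (4*cos(4*x) - 4)/(3*x^2), still 0/0.
Apply L'Hôpital: lim (-16*sin(4*x))/(6*x), still 0/0.
After 3 applications of L'Hôpital's rule the quotient is (-64*cos(4*x))/(6); substituting x = 0 gives -32/3.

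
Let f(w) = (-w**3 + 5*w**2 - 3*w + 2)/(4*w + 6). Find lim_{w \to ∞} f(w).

-∞

The numerator has higher degree (3 > 1); the quotient behaves like (-1/(4))·w^2 for large |w|.
As w → +∞ this diverges to -∞.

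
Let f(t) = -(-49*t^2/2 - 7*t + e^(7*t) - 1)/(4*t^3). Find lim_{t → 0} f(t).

Direct substitution gives 0/0.
Apply L'Hôpital: lim (-49*t + 7*e^(7*t) - 7)/(-12*t^2), still 0/0.
Apply L'Hôpital: lim (49*e^(7*t) - 49)/(-24*t), still 0/0.
After 3 applications of L'Hôpital's rule the quotient is (343*e^(7*t))/(-24); substituting t = 0 gives -343/24.

-343/24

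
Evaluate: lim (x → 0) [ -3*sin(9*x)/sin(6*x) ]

-9/2

Substitution gives 0/0.
Divide numerator and denominator by x: sin(9x)/x → 9 and sin(6x)/x → 6, so the limit is -3·9/6 = -9/2.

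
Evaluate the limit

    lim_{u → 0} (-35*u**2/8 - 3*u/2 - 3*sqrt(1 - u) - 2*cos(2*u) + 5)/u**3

Substitution gives 0/0 (the numerator vanishes to order 3).
Expand each term to order u^3: the coefficient of u^3 in -3·√(1 - u) is 3/16 and in -2·cos(2u) is 0.
Lower-order terms cancel with the polynomial part, so the numerator is (3/16)·u^3 + o(u^3), and the limit is (3/16)/(1) = 3/16.

3/16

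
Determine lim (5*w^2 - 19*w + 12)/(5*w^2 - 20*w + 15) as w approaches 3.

11/10

At w = 3 both the top and bottom vanish — a removable singularity. Factoring out (w - 3) from each leaves (5*w - 4)/(5*w - 5), which at w = 3 equals 11/10.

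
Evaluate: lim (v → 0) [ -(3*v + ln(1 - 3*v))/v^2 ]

Direct substitution gives 0/0.
Apply L'Hôpital: lim (3 - 3/(1 - 3*v))/(-2*v), still 0/0.
After 2 applications of L'Hôpital's rule the quotient is (-9/(1 - 3*v)^2)/(-2); substituting v = 0 gives 9/2.

9/2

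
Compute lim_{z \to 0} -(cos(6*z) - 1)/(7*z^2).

18/7

Direct substitution gives 0/0.
Apply L'Hôpital: lim (-6*sin(6*z))/(-14*z), still 0/0.
After 2 applications of L'Hôpital's rule the quotient is (-36*cos(6*z))/(-14); substituting z = 0 gives 18/7.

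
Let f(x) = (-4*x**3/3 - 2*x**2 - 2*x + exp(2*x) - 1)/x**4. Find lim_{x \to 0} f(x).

Direct substitution gives 0/0.
Apply L'Hôpital: lim (-4*x^2 - 4*x + 2*e^(2*x) - 2)/(4*x^3), still 0/0.
Apply L'Hôpital: lim (-8*x + 4*e^(2*x) - 4)/(12*x^2), still 0/0.
Apply L'Hôpital: lim (8*e^(2*x) - 8)/(24*x), still 0/0.
After 4 applications of L'Hôpital's rule the quotient is (16*e^(2*x))/(24); substituting x = 0 gives 2/3.

2/3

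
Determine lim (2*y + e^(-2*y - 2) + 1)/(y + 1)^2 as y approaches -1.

Direct substitution gives 0/0.
Apply L'Hôpital: lim (2 - 2*e^(-2*y - 2))/(2*y + 2), still 0/0.
After 2 applications of L'Hôpital's rule the quotient is (4*e^(-2*y - 2))/(2); substituting y = -1 gives 2.

2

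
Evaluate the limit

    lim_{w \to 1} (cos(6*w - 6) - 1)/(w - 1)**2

-18

Direct substitution gives 0/0.
Apply L'Hôpital: lim (-6*sin(6*w - 6))/(2*w - 2), still 0/0.
After 2 applications of L'Hôpital's rule the quotient is (-36*cos(6*w - 6))/(2); substituting w = 1 gives -18.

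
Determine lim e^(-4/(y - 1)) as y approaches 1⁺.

As y → 1⁺, -4/(y - 1) → −∞, so e^(-4/(y - 1)) → 0.

0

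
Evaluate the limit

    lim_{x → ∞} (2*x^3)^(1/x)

1

Base → ∞ and exponent → 0: an ∞^0 form.
Take logs: (1/x)·ln(2·x^3) = (ln 2 + 3·ln x)/x → 0.
So the limit is e^0 = 1.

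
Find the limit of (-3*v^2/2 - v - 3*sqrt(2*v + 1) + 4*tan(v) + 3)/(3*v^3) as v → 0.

-1/18

Substitution gives 0/0 (the numerator vanishes to order 3).
Expand each term to order v^3: the coefficient of v^3 in -3·√(1 + 2v) is -3/2 and in 4·tan(v) is 4/3.
Lower-order terms cancel with the polynomial part, so the numerator is (-1/6)·v^3 + o(v^3), and the limit is (-1/6)/(3) = -1/18.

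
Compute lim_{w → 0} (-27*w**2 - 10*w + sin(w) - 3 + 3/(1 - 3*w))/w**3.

485/6

Substitution gives 0/0 (the numerator vanishes to order 3).
Expand each term to order w^3: the coefficient of w^3 in sin(w) is -1/6 and in 3·1/(1 - 3w) is 81.
Lower-order terms cancel with the polynomial part, so the numerator is (485/6)·w^3 + o(w^3), and the limit is (485/6)/(1) = 485/6.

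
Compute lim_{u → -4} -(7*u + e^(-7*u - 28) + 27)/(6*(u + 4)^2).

Direct substitution gives 0/0.
Apply L'Hôpital: lim (7 - 7*e^(-7*u - 28))/(-12*u - 48), still 0/0.
After 2 applications of L'Hôpital's rule the quotient is (49*e^(-7*u - 28))/(-12); substituting u = -4 gives -49/12.

-49/12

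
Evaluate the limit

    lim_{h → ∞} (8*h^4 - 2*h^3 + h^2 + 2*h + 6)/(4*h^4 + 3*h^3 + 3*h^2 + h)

2

Numerator and denominator both have degree 4.
Dividing every term by h^4, all lower-order terms vanish and the limit is the ratio of leading coefficients, 8/(4) = 2.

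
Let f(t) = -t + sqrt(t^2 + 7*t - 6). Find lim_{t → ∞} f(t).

7/2

This has the form ∞ − ∞. Multiply and divide by the conjugate √(t^2 + 7*t - 6) + t.
That gives (7t - 6) / (√(t^2 + 7*t - 6) + t).
Divide numerator and denominator by t: the limit is 7/(2·1) = 7/2.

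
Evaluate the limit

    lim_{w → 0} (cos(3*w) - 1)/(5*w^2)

Direct substitution gives 0/0.
Apply L'Hôpital: lim (-3*sin(3*w))/(10*w), still 0/0.
After 2 applications of L'Hôpital's rule the quotient is (-9*cos(3*w))/(10); substituting w = 0 gives -9/10.

-9/10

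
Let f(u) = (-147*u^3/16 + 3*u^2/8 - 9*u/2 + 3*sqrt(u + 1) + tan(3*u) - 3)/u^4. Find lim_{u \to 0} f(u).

-15/128

Substitution gives 0/0 (the numerator vanishes to order 4).
Expand each term to order u^4: the coefficient of u^4 in 3·√(1 + u) is -15/128 and in tan(3u) is 0.
Lower-order terms cancel with the polynomial part, so the numerator is (-15/128)·u^4 + o(u^4), and the limit is (-15/128)/(1) = -15/128.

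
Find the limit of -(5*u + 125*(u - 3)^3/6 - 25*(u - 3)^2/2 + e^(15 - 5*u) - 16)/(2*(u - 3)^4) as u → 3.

Direct substitution gives 0/0.
Apply L'Hôpital: lim (-25*u + 125*(u - 3)^2/2 - 5*e^(15 - 5*u) + 80)/(-8*(u - 3)^3), still 0/0.
Apply L'Hôpital: lim (125*u + 25*e^(15 - 5*u) - 400)/(-24*(u - 3)^2), still 0/0.
Apply L'Hôpital: lim (125 - 125*e^(15 - 5*u))/(144 - 48*u), still 0/0.
After 4 applications of L'Hôpital's rule the quotient is (625*e^(15 - 5*u))/(-48); substituting u = 3 gives -625/48.

-625/48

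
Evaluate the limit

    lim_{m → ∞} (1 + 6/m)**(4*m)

e^(24)

Let L be the limit and take ln: ln L = lim (4m)·ln(1 + 6/m) = lim (4m)·(6/m + O(1/m²)) = 24.
Hence L = e^(24).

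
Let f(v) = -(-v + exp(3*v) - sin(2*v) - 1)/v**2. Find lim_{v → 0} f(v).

-9/2

Substitution gives 0/0; apply L'Hôpital's rule 2 times.
After differentiating numerator and denominator 2 times the quotient is (9*e^(3*v) + 4*sin(2*v))/(-2); at v = 0 this is -9/2.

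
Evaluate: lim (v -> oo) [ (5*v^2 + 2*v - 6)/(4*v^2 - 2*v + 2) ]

Numerator and denominator both have degree 2.
Dividing every term by v^2, all lower-order terms vanish and the limit is the ratio of leading coefficients, 5/(4) = 5/4.

5/4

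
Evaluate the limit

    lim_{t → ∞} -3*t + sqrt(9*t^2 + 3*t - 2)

An ∞ − ∞ form. Rationalising with the conjugate, the difference becomes (3t - 2) / (√(9*t^2 + 3*t - 2) + 3t).
For large t the denominator behaves like 2·3t, so the quotient tends to 3/6 = 1/2.

1/2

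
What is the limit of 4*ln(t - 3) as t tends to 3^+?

-∞

As t → 3⁺, t - 3 → 0⁺ and ln(t - 3) → −∞.
Multiplying by 4 gives -∞.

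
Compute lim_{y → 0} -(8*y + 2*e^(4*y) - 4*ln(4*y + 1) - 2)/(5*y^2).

Substitution gives 0/0 (the numerator vanishes to order 2).
Expand each term to order y^2: the coefficient of y^2 in -4·ln(1 + 4y) is 32 and in 2·e^(4y) is 16.
Lower-order terms cancel with the polynomial part, so the numerator is (48)·y^2 + o(y^2), and the limit is (48)/(-5) = -48/5.

-48/5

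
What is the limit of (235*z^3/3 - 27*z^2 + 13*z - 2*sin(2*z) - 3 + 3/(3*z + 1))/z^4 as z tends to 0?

243

Substitution gives 0/0; apply L'Hôpital's rule 4 times.
After differentiating numerator and denominator 4 times the quotient is (-32*sin(2*z) + 5832/(3*z + 1)^5)/(24); at z = 0 this is 243.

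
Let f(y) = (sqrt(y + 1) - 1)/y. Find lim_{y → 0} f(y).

1/2

A 0/0 form; rationalise with √(1 + y) + √1. This collapses the numerator to y, leaving 1/(√(1 + y) + √1) → 1/(2√1) = 1/2.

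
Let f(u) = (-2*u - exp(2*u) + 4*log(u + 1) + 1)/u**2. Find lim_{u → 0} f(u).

-4

Substitution gives 0/0; apply L'Hôpital's rule 2 times.
After differentiating numerator and denominator 2 times the quotient is (-4*e^(2*u) - 4/(u + 1)^2)/(2); at u = 0 this is -4.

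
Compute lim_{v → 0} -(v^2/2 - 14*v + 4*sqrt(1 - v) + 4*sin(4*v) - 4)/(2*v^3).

515/24

Substitution gives 0/0; apply L'Hôpital's rule 3 times.
After differentiating numerator and denominator 3 times the quotient is (-256*cos(4*v) - 3/(2*(1 - v)^(5/2)))/(-12); at v = 0 this is 515/24.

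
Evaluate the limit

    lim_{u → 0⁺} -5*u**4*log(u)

This is a 0·(−∞) form. Rewrite as -5·ln(u) / u^(−4) and apply L'Hôpital:
the derivative quotient is -5·(1/u) / (−4·u^(−5)) = (5/4)·u^4 → 0.

0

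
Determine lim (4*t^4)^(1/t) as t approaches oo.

Base → ∞ and exponent → 0: an ∞^0 form.
Take logs: (1/t)·ln(4·t^4) = (ln 4 + 4·ln t)/t → 0.
So the limit is e^0 = 1.

1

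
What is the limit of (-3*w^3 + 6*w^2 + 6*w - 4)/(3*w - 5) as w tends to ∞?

-∞

The numerator has higher degree (3 > 1); the quotient behaves like (-3/(3))·w^2 for large |w|.
As w → +∞ this diverges to -∞.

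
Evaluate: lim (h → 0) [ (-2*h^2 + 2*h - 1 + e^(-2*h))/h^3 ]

-4/3

Direct substitution gives 0/0.
Apply L'Hôpital: lim (-4*h + 2 - 2*e^(-2*h))/(3*h^2), still 0/0.
Apply L'Hôpital: lim (-4 + 4*e^(-2*h))/(6*h), still 0/0.
After 3 applications of L'Hôpital's rule the quotient is (-8*e^(-2*h))/(6); substituting h = 0 gives -4/3.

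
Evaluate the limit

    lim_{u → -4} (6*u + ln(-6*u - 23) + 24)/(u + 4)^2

Direct substitution gives 0/0.
Apply L'Hôpital: lim (6 - 6/(-6*u - 23))/(2*u + 8), still 0/0.
After 2 applications of L'Hôpital's rule the quotient is (-36/(-6*u - 23)^2)/(2); substituting u = -4 gives -18.

-18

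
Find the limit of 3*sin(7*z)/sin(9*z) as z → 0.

Substitution gives 0/0.
Divide numerator and denominator by z: sin(7z)/z → 7 and sin(9z)/z → 9, so the limit is 3·7/9 = 7/3.

7/3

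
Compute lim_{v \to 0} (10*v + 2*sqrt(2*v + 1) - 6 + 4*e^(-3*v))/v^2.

17

Substitution gives 0/0; apply L'Hôpital's rule 2 times.
After differentiating numerator and denominator 2 times the quotient is (36*e^(-3*v) - 2/(2*v + 1)^(3/2))/(2); at v = 0 this is 17.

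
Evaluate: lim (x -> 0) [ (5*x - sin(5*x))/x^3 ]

125/6

Direct substitution gives 0/0.
Apply L'Hôpital: lim (5 - 5*cos(5*x))/(3*x^2), still 0/0.
Apply L'Hôpital: lim (25*sin(5*x))/(6*x), still 0/0.
After 3 applications of L'Hôpital's rule the quotient is (125*cos(5*x))/(6); substituting x = 0 gives 125/6.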